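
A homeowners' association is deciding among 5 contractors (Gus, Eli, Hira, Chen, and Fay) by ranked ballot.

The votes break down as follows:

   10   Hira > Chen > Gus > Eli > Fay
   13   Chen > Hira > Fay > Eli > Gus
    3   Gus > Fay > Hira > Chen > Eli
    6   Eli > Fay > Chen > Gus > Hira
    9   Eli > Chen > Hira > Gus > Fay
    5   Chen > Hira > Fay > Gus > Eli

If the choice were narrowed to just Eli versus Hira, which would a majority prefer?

Ballots ranking Eli above Hira: 6+9 = 15.
Ballots ranking Hira above Eli: 10+13+3+5 = 31.
Hira wins the head-to-head, 31–15.

Hira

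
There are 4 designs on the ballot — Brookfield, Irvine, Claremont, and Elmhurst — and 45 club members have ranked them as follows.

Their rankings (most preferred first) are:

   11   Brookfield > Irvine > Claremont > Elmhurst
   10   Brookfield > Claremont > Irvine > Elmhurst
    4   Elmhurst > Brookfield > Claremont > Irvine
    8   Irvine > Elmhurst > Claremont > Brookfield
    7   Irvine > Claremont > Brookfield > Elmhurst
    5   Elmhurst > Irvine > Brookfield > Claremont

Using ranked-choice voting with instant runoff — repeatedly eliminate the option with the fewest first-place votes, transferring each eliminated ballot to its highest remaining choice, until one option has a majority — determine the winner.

Brookfield

Round 1: Brookfield 21, Irvine 15, Elmhurst 9, Claremont 0. Claremont has the fewest and is eliminated.
Round 2: Brookfield 21, Irvine 15, Elmhurst 9. Elmhurst has the fewest and is eliminated.
Round 3: Brookfield 25, Irvine 20. Brookfield has a majority.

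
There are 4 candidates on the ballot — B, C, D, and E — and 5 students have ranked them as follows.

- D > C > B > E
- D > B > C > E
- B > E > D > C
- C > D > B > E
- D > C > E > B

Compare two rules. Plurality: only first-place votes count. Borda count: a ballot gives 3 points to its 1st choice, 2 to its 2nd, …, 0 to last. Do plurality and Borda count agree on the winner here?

Plurality first-place counts: B 1, C 1, D 3, E 0 → D.
Borda totals: B 7, C 8, D 12, E 3 → D.
The two rules agree on D.

Yes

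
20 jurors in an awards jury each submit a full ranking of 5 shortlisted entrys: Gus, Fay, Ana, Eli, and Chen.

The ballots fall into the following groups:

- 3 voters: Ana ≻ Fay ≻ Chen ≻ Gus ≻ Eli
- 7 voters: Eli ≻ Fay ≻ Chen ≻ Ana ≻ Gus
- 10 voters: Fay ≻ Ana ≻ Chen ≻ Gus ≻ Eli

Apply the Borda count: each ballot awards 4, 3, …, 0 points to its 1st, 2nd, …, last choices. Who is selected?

Borda scores:
  Gus: 3·1 + 7·0 + 10·1 = 13
  Fay: 3·3 + 7·3 + 10·4 = 70
  Ana: 3·4 + 7·1 + 10·3 = 49
  Eli: 3·0 + 7·4 + 10·0 = 28
  Chen: 3·2 + 7·2 + 10·2 = 40
Fay has the highest total.

Fay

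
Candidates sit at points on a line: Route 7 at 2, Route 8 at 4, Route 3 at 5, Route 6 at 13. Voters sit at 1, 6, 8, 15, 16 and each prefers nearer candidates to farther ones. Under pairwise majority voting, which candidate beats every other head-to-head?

Route 3

With single-peaked preferences on a line, the Condorcet winner is the candidate closest to the median voter.
The median voter (position 8) is closest to Route 3 at 5.
Check: Route 3 vs Route 7 — voters closer to Route 3: 4 of 5.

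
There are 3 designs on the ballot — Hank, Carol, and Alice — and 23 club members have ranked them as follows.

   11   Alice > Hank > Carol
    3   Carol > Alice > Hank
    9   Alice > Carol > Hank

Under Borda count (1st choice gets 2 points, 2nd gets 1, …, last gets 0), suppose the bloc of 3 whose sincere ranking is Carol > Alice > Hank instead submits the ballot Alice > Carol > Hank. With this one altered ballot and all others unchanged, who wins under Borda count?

Alice

Borda totals with the altered ballot: Hank 11, Carol 12, Alice 46.
The winner is unchanged: still Alice.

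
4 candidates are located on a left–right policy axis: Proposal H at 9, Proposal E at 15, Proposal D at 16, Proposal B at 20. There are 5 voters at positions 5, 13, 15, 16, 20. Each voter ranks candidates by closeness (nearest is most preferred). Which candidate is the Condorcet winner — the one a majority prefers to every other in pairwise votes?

Proposal E

With single-peaked preferences on a line, the Condorcet winner is the candidate closest to the median voter.
The median voter (position 15) is closest to Proposal E at 15.
Check: Proposal E vs Proposal H — voters closer to Proposal E: 4 of 5.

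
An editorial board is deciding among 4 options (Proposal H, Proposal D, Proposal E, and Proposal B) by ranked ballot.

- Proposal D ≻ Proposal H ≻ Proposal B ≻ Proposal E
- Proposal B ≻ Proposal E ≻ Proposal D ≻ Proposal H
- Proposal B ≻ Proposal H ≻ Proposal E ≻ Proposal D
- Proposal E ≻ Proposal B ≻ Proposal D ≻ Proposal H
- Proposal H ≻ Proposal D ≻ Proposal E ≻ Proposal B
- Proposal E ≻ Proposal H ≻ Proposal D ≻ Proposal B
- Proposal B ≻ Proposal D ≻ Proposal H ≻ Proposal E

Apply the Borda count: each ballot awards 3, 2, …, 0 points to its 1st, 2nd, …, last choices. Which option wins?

Borda scores:
  Proposal H: 2 + 0 + 2 + 0 + 3 + 2 + 1 = 10
  Proposal D: 3 + 1 + 0 + 1 + 2 + 1 + 2 = 10
  Proposal E: 0 + 2 + 1 + 3 + 1 + 3 + 0 = 10
  Proposal B: 1 + 3 + 3 + 2 + 0 + 0 + 3 = 12
Proposal B has the highest total.

Proposal B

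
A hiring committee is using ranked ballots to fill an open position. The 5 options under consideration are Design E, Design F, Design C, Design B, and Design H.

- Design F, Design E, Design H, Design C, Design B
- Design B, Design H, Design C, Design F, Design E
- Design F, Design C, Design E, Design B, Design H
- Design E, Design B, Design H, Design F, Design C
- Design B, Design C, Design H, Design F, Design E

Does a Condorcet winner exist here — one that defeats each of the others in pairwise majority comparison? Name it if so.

Head-to-head results (5 voters total):
Design E vs Design F: Design F wins 4–1.
Design E vs Design C: Design C wins 3–2.
Design E vs Design B: Design E wins 3–2.
Design E vs Design H: Design E wins 3–2.
Design F vs Design C: Design F wins 3–2.
Design F vs Design B: Design B wins 3–2.
Design F vs Design H: Design H wins 3–2.
Design C vs Design B: Design B wins 3–2.
Design C vs Design H: Design H wins 3–2.
Design B vs Design H: Design B wins 4–1.
No candidate beats all others: Design E beats Design B beats Design F beats Design E, a majority cycle.

There is no Condorcet winner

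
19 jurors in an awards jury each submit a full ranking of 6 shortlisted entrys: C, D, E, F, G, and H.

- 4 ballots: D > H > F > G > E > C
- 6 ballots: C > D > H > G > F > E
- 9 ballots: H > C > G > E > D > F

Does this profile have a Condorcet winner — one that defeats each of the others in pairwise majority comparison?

No

Head-to-head results (19 voters total):
C vs D: C wins 15–4.
C vs E: C wins 15–4.
C vs F: C wins 15–4.
C vs G: C wins 15–4.
C vs H: H wins 13–6.
D vs E: D wins 10–9.
D vs F: D wins 19–0.
D vs G: D wins 10–9.
D vs H: D wins 10–9.
E vs F: F wins 10–9.
E vs G: G wins 19–0.
E vs H: H wins 19–0.
F vs G: G wins 15–4.
F vs H: H wins 19–0.
G vs H: H wins 19–0.
No candidate beats all others: C beats D beats H beats C, a majority cycle.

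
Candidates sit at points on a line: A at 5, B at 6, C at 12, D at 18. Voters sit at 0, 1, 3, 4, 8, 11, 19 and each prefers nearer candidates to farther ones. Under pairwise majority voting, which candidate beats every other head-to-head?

With single-peaked preferences on a line, the Condorcet winner is the candidate closest to the median voter.
The median voter (position 4) is closest to A at 5.
Check: A vs D — voters closer to A: 6 of 7.

A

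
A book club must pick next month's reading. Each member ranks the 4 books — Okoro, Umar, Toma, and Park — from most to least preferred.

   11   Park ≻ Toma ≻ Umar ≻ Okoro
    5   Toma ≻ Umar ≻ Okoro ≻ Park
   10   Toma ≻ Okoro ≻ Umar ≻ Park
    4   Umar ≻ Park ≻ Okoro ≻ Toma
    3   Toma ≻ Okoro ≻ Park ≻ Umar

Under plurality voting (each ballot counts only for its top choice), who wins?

Toma

First-place vote totals:
  Okoro: 0
  Umar: 4
  Toma: 18
  Park: 11
Toma has the most first-place votes.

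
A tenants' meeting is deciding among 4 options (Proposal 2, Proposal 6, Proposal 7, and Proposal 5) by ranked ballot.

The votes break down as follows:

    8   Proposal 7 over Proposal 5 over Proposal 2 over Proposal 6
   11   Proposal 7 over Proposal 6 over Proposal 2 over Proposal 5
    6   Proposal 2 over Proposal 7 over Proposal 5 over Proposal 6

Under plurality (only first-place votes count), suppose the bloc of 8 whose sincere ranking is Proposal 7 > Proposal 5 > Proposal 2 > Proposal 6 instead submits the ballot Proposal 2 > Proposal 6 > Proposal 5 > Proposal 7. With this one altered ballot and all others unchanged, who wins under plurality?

Proposal 2

First-place totals with the altered ballot: Proposal 2 14, Proposal 6 0, Proposal 7 11, Proposal 5 0.
The switch changes the winner from Proposal 7 to Proposal 2.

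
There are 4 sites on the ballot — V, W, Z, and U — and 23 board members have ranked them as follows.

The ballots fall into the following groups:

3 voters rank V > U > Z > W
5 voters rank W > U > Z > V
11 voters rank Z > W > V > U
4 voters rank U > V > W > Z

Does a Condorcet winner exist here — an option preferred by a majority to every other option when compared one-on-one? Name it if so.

None — there is no Condorcet winner

Head-to-head results (23 voters total):
V vs W: W wins 16–7.
V vs Z: Z wins 16–7.
V vs U: V wins 14–9.
W vs Z: Z wins 14–9.
W vs U: W wins 16–7.
Z vs U: U wins 12–11.
No candidate beats all others: V beats U beats Z beats V, a majority cycle.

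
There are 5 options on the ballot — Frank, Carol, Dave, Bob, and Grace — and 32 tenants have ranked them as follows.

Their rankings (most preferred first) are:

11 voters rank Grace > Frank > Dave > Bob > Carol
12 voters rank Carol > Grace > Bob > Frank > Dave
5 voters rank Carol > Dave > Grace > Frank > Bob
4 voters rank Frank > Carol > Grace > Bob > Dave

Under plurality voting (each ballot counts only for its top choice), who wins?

First-place vote totals:
  Frank: 4
  Carol: 17
  Dave: 0
  Bob: 0
  Grace: 11
Carol has the most first-place votes.

Carol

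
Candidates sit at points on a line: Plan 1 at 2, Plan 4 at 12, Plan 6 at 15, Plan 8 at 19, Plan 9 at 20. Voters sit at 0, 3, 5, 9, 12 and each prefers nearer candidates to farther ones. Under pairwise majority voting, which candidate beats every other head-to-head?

With single-peaked preferences on a line, the Condorcet winner is the candidate closest to the median voter.
The median voter (position 5) is closest to Plan 1 at 2.
Check: Plan 1 vs Plan 8 — voters closer to Plan 1: 4 of 5.

Plan 1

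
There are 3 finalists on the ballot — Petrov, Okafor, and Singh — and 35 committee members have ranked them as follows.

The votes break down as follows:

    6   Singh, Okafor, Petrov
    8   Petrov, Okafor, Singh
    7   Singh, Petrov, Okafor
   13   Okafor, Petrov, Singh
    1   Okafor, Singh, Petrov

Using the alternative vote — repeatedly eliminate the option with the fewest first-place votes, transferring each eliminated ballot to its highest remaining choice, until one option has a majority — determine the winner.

Okafor

Round 1: Okafor 14, Singh 13, Petrov 8. Petrov has the fewest and is eliminated.
Round 2: Okafor 22, Singh 13. Okafor has a majority.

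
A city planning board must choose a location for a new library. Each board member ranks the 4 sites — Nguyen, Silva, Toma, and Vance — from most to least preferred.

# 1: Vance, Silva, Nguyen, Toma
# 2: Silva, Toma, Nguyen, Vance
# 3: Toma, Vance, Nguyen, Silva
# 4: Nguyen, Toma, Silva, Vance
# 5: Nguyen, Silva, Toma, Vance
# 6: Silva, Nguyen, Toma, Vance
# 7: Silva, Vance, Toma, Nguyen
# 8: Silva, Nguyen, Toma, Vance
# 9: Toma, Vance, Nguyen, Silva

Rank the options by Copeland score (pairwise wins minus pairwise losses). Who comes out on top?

Silva

Pairwise results:
  Nguyen vs Silva: Silva wins 5–4.
  Nguyen vs Toma: Nguyen wins 5–4.
  Nguyen vs Vance: Nguyen wins 5–4.
  Silva vs Toma: Silva wins 6–3.
  Silva vs Vance: Silva wins 6–3.
  Toma vs Vance: Toma wins 7–2.
Copeland scores (wins − losses):
  Nguyen: 2 − 1 = 1
  Silva: 3 − 0 = 3
  Toma: 1 − 2 = -1
  Vance: 0 − 3 = -3
Silva has the best Copeland score.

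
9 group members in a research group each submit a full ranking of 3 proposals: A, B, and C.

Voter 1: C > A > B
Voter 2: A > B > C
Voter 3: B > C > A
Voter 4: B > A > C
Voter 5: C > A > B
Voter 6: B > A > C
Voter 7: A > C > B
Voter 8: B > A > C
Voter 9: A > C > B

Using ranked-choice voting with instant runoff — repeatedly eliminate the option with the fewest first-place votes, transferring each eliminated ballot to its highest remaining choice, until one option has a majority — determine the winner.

A

Round 1: B 4, A 3, C 2. C has the fewest and is eliminated.
Round 2: A 5, B 4. A has a majority.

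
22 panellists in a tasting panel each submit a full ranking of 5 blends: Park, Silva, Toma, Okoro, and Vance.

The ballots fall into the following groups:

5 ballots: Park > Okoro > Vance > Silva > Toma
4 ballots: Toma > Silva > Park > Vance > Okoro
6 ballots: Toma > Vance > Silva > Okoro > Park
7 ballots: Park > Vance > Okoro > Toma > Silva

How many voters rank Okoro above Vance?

Ballots ranking Okoro above Vance: 5.
Ballots ranking Vance above Okoro: 4+6+7 = 17.
So 5 of 22 voters prefer Okoro to Vance.

5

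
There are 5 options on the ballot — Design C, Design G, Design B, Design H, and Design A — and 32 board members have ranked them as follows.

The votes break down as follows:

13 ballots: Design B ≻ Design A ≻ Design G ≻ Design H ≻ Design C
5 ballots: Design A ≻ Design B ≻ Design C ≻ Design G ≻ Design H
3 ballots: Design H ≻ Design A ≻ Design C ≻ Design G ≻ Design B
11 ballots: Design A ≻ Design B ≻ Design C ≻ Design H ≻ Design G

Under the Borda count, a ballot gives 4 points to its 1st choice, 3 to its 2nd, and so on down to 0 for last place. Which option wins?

Design A

Borda scores:
  Design C: 13·0 + 5·2 + 3·2 + 11·2 = 38
  Design G: 13·2 + 5·1 + 3·1 + 11·0 = 34
  Design B: 13·4 + 5·3 + 3·0 + 11·3 = 100
  Design H: 13·1 + 5·0 + 3·4 + 11·1 = 36
  Design A: 13·3 + 5·4 + 3·3 + 11·4 = 112
Design A has the highest total.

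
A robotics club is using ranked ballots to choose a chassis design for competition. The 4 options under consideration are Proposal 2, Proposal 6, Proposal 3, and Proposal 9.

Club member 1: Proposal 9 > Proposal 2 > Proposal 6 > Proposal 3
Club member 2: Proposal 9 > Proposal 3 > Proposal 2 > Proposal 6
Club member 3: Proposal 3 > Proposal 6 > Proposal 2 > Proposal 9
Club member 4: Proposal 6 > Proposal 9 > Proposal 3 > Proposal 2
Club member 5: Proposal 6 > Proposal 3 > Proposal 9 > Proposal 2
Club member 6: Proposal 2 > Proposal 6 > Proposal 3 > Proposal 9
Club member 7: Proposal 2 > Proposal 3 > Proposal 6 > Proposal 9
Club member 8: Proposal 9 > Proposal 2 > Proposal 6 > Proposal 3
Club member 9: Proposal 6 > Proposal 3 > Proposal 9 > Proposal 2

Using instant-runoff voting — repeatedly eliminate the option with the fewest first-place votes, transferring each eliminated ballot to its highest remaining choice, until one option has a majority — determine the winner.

Round 1: Proposal 6 3, Proposal 9 3, Proposal 2 2, Proposal 3 1. Proposal 3 has the fewest and is eliminated.
Round 2: Proposal 6 4, Proposal 9 3, Proposal 2 2. Proposal 2 has the fewest and is eliminated.
Round 3: Proposal 6 6, Proposal 9 3. Proposal 6 has a majority.

Proposal 6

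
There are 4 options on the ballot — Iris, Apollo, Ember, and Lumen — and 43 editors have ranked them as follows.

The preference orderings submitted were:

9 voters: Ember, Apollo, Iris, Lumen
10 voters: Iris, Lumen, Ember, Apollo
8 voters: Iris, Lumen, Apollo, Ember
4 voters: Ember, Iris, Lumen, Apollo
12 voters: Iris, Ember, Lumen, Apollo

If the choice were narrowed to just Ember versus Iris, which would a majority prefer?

Iris

Ballots ranking Ember above Iris: 9+4 = 13.
Ballots ranking Iris above Ember: 10+8+12 = 30.
Iris wins the head-to-head, 30–13.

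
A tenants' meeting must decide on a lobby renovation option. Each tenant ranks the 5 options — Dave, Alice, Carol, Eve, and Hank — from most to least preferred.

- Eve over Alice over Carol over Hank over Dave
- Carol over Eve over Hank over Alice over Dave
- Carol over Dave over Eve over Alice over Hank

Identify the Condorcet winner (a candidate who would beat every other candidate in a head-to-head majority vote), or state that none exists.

Carol

Head-to-head results (3 voters total):
Dave vs Alice: Alice wins 2–1.
Dave vs Carol: Carol wins 3–0.
Dave vs Eve: Eve wins 2–1.
Dave vs Hank: Hank wins 2–1.
Alice vs Carol: Carol wins 2–1.
Alice vs Eve: Eve wins 3–0.
Alice vs Hank: Alice wins 2–1.
Carol vs Eve: Carol wins 2–1.
Carol vs Hank: Carol wins 3–0.
Eve vs Hank: Eve wins 3–0.
Carol beats each rival — Dave (3–0), Alice (2–1), Eve (2–1), Hank (3–0) — so Carol is the Condorcet winner.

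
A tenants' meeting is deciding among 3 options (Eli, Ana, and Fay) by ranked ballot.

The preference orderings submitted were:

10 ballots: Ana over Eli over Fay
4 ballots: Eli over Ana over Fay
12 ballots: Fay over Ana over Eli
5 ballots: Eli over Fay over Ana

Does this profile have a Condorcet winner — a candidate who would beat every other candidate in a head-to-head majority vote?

No

Head-to-head results (31 voters total):
Eli vs Ana: Ana wins 22–9.
Eli vs Fay: Eli wins 19–12.
Ana vs Fay: Fay wins 17–14.
No candidate beats all others: Eli beats Fay beats Ana beats Eli, a majority cycle.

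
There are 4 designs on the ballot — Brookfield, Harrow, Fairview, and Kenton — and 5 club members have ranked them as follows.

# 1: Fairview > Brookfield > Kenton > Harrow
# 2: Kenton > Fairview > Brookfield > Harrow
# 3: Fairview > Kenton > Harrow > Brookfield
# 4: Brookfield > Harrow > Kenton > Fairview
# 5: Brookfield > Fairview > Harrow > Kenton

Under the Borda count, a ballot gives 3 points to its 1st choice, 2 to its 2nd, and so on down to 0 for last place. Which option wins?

Fairview

Borda scores:
  Brookfield: 2 + 1 + 0 + 3 + 3 = 9
  Harrow: 0 + 0 + 1 + 2 + 1 = 4
  Fairview: 3 + 2 + 3 + 0 + 2 = 10
  Kenton: 1 + 3 + 2 + 1 + 0 = 7
Fairview has the highest total.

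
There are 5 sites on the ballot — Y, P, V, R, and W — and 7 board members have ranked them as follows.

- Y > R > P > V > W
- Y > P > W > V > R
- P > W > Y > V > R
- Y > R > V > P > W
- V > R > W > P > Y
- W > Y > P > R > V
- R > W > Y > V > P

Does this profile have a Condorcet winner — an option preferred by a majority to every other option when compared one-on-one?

Head-to-head results (7 voters total):
Y vs P: Y wins 5–2.
Y vs V: Y wins 6–1.
Y vs R: Y wins 5–2.
Y vs W: W wins 4–3.
P vs V: P wins 4–3.
P vs R: R wins 4–3.
P vs W: P wins 4–3.
V vs R: R wins 4–3.
V vs W: W wins 4–3.
R vs W: R wins 4–3.
No candidate beats all others: Y beats P beats W beats Y, a majority cycle.

No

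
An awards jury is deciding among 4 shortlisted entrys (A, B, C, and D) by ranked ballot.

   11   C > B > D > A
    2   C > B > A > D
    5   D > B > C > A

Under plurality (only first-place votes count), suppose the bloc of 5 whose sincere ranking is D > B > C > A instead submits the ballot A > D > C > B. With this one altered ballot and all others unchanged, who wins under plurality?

C

First-place totals with the altered ballot: A 5, B 0, C 13, D 0.
The winner is unchanged: still C.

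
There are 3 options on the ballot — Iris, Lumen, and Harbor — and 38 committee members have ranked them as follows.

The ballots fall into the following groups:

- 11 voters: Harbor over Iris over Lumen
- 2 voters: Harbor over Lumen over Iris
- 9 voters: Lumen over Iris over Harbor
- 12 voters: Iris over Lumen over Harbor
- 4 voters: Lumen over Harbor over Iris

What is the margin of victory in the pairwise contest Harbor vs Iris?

Ballots ranking Harbor above Iris: 11+2+4 = 17.
Ballots ranking Iris above Harbor: 9+12 = 21.
Iris wins 21–17, a margin of 4.

4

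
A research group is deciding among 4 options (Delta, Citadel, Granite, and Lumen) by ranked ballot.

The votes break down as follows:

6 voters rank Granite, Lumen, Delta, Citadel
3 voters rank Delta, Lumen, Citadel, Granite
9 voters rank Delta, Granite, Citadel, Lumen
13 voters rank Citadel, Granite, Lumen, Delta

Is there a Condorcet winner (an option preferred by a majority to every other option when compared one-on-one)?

No

Head-to-head results (31 voters total):
Delta vs Citadel: Delta wins 18–13.
Delta vs Granite: Granite wins 19–12.
Delta vs Lumen: Lumen wins 19–12.
Citadel vs Granite: Citadel wins 16–15.
Citadel vs Lumen: Citadel wins 22–9.
Granite vs Lumen: Granite wins 28–3.
No candidate beats all others: Delta beats Citadel beats Granite beats Delta, a majority cycle.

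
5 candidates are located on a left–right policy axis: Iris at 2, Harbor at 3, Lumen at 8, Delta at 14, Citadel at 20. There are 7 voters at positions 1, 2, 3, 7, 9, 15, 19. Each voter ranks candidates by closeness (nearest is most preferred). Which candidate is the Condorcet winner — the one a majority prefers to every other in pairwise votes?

With single-peaked preferences on a line, the Condorcet winner is the candidate closest to the median voter.
The median voter (position 7) is closest to Lumen at 8.
Check: Lumen vs Citadel — voters closer to Lumen: 5 of 7.

Lumen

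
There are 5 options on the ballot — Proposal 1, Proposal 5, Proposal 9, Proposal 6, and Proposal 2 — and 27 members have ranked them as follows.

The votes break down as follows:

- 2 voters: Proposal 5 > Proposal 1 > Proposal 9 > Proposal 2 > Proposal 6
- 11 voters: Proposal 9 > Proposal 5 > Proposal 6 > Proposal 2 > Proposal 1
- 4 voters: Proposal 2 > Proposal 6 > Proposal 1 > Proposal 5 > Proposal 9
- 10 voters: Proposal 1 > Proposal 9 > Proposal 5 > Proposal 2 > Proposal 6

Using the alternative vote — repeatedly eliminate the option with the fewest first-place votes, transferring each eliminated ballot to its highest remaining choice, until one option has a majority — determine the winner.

Round 1: Proposal 9 11, Proposal 1 10, Proposal 2 4, Proposal 5 2, Proposal 6 0. Proposal 6 has the fewest and is eliminated.
Round 2: Proposal 9 11, Proposal 1 10, Proposal 2 4, Proposal 5 2. Proposal 5 has the fewest and is eliminated.
Round 3: Proposal 1 12, Proposal 9 11, Proposal 2 4. Proposal 2 has the fewest and is eliminated.
Round 4: Proposal 1 16, Proposal 9 11. Proposal 1 has a majority.

Proposal 1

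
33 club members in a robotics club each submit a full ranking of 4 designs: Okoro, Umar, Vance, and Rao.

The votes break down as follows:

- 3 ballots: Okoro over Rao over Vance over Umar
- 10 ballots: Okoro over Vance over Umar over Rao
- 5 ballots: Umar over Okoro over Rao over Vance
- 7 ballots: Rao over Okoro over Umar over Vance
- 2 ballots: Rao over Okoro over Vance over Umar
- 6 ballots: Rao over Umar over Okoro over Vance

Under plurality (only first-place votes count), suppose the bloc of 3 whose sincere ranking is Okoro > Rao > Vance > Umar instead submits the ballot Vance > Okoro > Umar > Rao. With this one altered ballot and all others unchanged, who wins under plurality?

Rao

First-place totals with the altered ballot: Okoro 10, Umar 5, Vance 3, Rao 15.
The winner is unchanged: still Rao.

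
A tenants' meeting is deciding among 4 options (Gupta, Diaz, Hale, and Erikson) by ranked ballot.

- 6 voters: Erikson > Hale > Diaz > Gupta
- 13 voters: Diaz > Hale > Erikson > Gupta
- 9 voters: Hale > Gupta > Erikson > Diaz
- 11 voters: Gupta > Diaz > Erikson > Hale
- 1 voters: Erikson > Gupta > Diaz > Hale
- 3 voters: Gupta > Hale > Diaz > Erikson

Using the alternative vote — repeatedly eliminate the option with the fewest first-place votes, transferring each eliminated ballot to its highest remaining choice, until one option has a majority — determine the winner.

Round 1: Gupta 14, Diaz 13, Hale 9, Erikson 7. Erikson has the fewest and is eliminated.
Round 2: Gupta 15, Hale 15, Diaz 13. Diaz has the fewest and is eliminated.
Round 3: Hale 28, Gupta 15. Hale has a majority.

Hale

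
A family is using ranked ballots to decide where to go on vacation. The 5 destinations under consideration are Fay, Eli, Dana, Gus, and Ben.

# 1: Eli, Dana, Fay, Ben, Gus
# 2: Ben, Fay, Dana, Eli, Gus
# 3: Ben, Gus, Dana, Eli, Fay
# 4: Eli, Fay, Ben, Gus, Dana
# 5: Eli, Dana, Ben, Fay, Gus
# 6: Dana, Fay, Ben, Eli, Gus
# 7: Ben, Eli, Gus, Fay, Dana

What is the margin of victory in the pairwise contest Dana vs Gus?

1

Ballots ranking Dana above Gus: 4.
Ballots ranking Gus above Dana: 3.
Dana wins 4–3, a margin of 1.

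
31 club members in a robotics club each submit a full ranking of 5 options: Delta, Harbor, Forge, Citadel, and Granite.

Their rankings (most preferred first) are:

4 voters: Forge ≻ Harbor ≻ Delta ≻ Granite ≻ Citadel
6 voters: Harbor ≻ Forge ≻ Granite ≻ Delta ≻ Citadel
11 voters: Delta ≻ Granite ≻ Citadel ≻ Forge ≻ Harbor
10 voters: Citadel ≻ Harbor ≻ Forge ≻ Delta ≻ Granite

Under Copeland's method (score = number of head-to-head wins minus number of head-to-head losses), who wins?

Harbor

Pairwise results:
  Delta vs Harbor: Harbor wins 20–11.
  Delta vs Forge: Forge wins 20–11.
  Delta vs Citadel: Delta wins 21–10.
  Delta vs Granite: Delta wins 25–6.
  Harbor vs Forge: Harbor wins 16–15.
  Harbor vs Citadel: Citadel wins 21–10.
  Harbor vs Granite: Harbor wins 20–11.
  Forge vs Citadel: Citadel wins 21–10.
  Forge vs Granite: Forge wins 20–11.
  Citadel vs Granite: Granite wins 21–10.
Copeland scores (wins − losses):
  Delta: 2 − 2 = 0
  Harbor: 3 − 1 = 2
  Forge: 2 − 2 = 0
  Citadel: 2 − 2 = 0
  Granite: 1 − 3 = -2
Harbor has the best Copeland score.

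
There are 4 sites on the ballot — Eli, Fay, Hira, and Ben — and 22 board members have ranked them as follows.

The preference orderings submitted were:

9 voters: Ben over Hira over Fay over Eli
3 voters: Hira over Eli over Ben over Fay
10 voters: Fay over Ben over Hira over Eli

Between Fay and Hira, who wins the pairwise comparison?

Hira

Ballots ranking Fay above Hira: 10.
Ballots ranking Hira above Fay: 9+3 = 12.
Hira wins the head-to-head, 12–10.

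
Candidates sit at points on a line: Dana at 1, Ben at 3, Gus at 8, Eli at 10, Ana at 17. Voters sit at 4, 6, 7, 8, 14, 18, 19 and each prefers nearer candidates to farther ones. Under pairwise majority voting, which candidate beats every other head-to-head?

Gus

With single-peaked preferences on a line, the Condorcet winner is the candidate closest to the median voter.
The median voter (position 8) is closest to Gus at 8.
Check: Gus vs Eli — voters closer to Gus: 4 of 7.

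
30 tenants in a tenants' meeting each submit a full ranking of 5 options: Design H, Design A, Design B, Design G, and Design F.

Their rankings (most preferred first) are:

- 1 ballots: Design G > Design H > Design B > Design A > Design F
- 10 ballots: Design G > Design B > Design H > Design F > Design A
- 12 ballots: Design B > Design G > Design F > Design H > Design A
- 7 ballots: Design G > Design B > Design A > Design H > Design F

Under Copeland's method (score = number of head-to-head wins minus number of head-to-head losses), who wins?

Design G

Pairwise results:
  Design H vs Design A: Design H wins 23–7.
  Design H vs Design B: Design B wins 29–1.
  Design H vs Design G: Design G wins 30–0.
  Design H vs Design F: Design H wins 18–12.
  Design A vs Design B: Design B wins 30–0.
  Design A vs Design G: Design G wins 30–0.
  Design A vs Design F: Design F wins 22–8.
  Design B vs Design G: Design G wins 18–12.
  Design B vs Design F: Design B wins 30–0.
  Design G vs Design F: Design G wins 30–0.
Copeland scores (wins − losses):
  Design H: 2 − 2 = 0
  Design A: 0 − 4 = -4
  Design B: 3 − 1 = 2
  Design G: 4 − 0 = 4
  Design F: 1 − 3 = -2
Design G has the best Copeland score.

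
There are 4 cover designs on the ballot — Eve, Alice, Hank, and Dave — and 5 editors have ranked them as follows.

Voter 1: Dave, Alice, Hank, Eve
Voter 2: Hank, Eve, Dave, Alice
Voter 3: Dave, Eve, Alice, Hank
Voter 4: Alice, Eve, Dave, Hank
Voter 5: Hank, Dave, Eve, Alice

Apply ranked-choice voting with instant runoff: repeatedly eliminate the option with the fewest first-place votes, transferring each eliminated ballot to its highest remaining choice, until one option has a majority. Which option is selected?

Round 1: Hank 2, Dave 2, Alice 1, Eve 0. Eve has the fewest and is eliminated.
Round 2: Hank 2, Dave 2, Alice 1. Alice has the fewest and is eliminated.
Round 3: Dave 3, Hank 2. Dave has a majority.

Dave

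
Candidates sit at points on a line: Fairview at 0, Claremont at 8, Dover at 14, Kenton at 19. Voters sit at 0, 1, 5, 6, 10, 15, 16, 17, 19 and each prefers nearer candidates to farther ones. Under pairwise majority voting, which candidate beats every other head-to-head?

Claremont

With single-peaked preferences on a line, the Condorcet winner is the candidate closest to the median voter.
The median voter (position 10) is closest to Claremont at 8.
Check: Claremont vs Fairview — voters closer to Claremont: 7 of 9.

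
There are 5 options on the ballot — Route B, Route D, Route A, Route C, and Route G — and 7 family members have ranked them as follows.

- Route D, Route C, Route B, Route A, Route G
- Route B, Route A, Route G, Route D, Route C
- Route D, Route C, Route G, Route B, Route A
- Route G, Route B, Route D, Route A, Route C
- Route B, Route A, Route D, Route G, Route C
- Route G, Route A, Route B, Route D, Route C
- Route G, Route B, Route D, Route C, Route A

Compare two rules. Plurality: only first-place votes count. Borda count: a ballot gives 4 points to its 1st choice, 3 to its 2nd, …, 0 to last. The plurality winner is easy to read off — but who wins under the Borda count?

Route B

Plurality first-place counts: Route B 2, Route D 2, Route A 0, Route C 0, Route G 3 → Route G.
Borda totals: Route B 19, Route D 16, Route A 11, Route C 7, Route G 17 → Route B.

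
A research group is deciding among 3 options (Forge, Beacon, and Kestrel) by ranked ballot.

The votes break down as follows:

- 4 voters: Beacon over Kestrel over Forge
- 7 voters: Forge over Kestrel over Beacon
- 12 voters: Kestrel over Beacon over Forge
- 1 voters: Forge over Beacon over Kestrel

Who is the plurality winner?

First-place vote totals:
  Forge: 8
  Beacon: 4
  Kestrel: 12
Kestrel has the most first-place votes.

Kestrel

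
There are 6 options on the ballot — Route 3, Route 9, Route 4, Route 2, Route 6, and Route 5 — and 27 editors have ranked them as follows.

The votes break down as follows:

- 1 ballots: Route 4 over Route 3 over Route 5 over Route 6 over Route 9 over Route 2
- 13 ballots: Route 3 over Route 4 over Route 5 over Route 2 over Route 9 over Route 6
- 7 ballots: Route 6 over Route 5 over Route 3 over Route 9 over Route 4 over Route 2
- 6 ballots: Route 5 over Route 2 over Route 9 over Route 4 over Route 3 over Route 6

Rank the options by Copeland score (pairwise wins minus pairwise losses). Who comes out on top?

Pairwise results:
  Route 3 vs Route 9: Route 3 wins 21–6.
  Route 3 vs Route 4: Route 3 wins 20–7.
  Route 3 vs Route 2: Route 3 wins 21–6.
  Route 3 vs Route 6: Route 3 wins 20–7.
  Route 3 vs Route 5: Route 3 wins 14–13.
  Route 9 vs Route 4: Route 4 wins 14–13.
  Route 9 vs Route 2: Route 2 wins 19–8.
  Route 9 vs Route 6: Route 9 wins 19–8.
  Route 9 vs Route 5: Route 5 wins 27–0.
  Route 4 vs Route 2: Route 4 wins 21–6.
  Route 4 vs Route 6: Route 4 wins 20–7.
  Route 4 vs Route 5: Route 4 wins 14–13.
  Route 2 vs Route 6: Route 2 wins 19–8.
  Route 2 vs Route 5: Route 5 wins 27–0.
  Route 6 vs Route 5: Route 5 wins 20–7.
Copeland scores (wins − losses):
  Route 3: 5 − 0 = 5
  Route 9: 1 − 4 = -3
  Route 4: 4 − 1 = 3
  Route 2: 2 − 3 = -1
  Route 6: 0 − 5 = -5
  Route 5: 3 − 2 = 1
Route 3 has the best Copeland score.

Route 3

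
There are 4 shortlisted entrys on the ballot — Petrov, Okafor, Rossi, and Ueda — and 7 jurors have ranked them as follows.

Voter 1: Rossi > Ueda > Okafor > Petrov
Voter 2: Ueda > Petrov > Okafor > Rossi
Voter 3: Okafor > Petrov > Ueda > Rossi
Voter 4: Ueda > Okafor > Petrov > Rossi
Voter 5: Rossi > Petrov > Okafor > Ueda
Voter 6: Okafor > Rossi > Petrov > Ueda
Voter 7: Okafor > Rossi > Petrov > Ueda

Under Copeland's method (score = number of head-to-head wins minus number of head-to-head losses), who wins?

Pairwise results:
  Petrov vs Okafor: Okafor wins 5–2.
  Petrov vs Rossi: Rossi wins 4–3.
  Petrov vs Ueda: Petrov wins 4–3.
  Okafor vs Rossi: Okafor wins 5–2.
  Okafor vs Ueda: Okafor wins 4–3.
  Rossi vs Ueda: Rossi wins 4–3.
Copeland scores (wins − losses):
  Petrov: 1 − 2 = -1
  Okafor: 3 − 0 = 3
  Rossi: 2 − 1 = 1
  Ueda: 0 − 3 = -3
Okafor has the best Copeland score.

Okafor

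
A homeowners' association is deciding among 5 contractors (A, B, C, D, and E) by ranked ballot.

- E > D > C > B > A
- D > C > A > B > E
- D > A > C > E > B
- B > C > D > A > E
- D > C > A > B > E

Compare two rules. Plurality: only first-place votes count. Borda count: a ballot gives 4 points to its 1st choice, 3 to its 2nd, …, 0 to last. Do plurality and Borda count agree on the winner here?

Yes

Plurality first-place counts: A 0, B 1, C 0, D 3, E 1 → D.
Borda totals: A 8, B 7, C 13, D 17, E 5 → D.
The two rules agree on D.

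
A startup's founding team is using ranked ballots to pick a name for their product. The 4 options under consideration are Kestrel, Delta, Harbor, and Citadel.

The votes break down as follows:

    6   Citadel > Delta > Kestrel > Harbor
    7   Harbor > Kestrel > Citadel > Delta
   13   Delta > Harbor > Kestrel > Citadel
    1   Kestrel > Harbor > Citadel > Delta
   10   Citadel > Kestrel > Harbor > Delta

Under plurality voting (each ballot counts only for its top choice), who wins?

First-place vote totals:
  Kestrel: 1
  Delta: 13
  Harbor: 7
  Citadel: 16
Citadel has the most first-place votes.

Citadel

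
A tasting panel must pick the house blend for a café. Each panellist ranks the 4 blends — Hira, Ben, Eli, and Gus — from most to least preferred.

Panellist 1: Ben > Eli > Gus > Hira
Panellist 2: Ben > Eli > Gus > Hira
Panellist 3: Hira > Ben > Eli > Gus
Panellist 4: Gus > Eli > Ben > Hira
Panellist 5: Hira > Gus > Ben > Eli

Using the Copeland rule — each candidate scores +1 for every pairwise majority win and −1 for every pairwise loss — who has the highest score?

Pairwise results:
  Hira vs Ben: Ben wins 3–2.
  Hira vs Eli: Eli wins 3–2.
  Hira vs Gus: Gus wins 3–2.
  Ben vs Eli: Ben wins 4–1.
  Ben vs Gus: Ben wins 3–2.
  Eli vs Gus: Eli wins 3–2.
Copeland scores (wins − losses):
  Hira: 0 − 3 = -3
  Ben: 3 − 0 = 3
  Eli: 2 − 1 = 1
  Gus: 1 − 2 = -1
Ben has the best Copeland score.

Ben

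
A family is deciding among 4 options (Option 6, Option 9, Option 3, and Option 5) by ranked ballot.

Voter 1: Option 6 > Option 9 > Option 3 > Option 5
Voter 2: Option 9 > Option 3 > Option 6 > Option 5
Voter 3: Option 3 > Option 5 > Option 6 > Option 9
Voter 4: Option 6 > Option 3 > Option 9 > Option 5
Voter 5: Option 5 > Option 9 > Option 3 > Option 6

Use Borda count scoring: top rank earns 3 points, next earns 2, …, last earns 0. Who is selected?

Borda scores:
  Option 6: 3 + 1 + 1 + 3 + 0 = 8
  Option 9: 2 + 3 + 0 + 1 + 2 = 8
  Option 3: 1 + 2 + 3 + 2 + 1 = 9
  Option 5: 0 + 0 + 2 + 0 + 3 = 5
Option 3 has the highest total.

Option 3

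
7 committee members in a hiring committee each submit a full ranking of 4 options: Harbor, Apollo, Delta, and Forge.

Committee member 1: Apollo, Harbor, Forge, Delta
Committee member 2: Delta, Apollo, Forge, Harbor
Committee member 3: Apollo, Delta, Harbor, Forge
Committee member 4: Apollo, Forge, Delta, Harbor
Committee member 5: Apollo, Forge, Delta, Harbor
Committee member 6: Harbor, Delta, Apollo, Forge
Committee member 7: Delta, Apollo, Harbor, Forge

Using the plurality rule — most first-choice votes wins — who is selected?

First-place vote totals:
  Harbor: 1
  Apollo: 4
  Delta: 2
  Forge: 0
Apollo has the most first-place votes.

Apollo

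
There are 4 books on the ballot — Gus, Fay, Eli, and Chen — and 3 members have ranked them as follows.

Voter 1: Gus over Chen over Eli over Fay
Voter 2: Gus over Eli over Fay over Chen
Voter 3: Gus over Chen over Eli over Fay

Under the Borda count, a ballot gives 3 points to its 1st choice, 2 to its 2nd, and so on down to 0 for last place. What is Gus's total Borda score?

Borda scores:
  Gus: 3 + 3 + 3 = 9
  Fay: 0 + 1 + 0 = 1
  Eli: 1 + 2 + 1 = 4
  Chen: 2 + 0 + 2 = 4

9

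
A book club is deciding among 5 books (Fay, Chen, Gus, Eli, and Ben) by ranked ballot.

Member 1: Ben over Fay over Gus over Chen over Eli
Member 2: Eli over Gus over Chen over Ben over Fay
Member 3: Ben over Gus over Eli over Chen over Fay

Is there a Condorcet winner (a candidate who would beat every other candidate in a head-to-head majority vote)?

Head-to-head results (3 voters total):
Fay vs Chen: Chen wins 2–1.
Fay vs Gus: Gus wins 2–1.
Fay vs Eli: Eli wins 2–1.
Fay vs Ben: Ben wins 3–0.
Chen vs Gus: Gus wins 3–0.
Chen vs Eli: Eli wins 2–1.
Chen vs Ben: Ben wins 2–1.
Gus vs Eli: Gus wins 2–1.
Gus vs Ben: Ben wins 2–1.
Eli vs Ben: Ben wins 2–1.
Ben beats each rival — Fay (3–0), Chen (2–1), Gus (2–1), Eli (2–1) — so Ben is the Condorcet winner.

Yes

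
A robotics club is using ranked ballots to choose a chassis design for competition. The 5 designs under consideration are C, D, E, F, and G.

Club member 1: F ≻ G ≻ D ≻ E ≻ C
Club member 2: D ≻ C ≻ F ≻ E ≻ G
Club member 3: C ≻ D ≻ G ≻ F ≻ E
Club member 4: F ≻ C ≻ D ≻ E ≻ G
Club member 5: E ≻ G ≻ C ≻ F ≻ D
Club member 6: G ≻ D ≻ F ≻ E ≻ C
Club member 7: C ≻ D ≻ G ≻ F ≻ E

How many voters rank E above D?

1

Ballots ranking E above D: 1.
Ballots ranking D above E: 6.
So 1 of 7 voters prefer E to D.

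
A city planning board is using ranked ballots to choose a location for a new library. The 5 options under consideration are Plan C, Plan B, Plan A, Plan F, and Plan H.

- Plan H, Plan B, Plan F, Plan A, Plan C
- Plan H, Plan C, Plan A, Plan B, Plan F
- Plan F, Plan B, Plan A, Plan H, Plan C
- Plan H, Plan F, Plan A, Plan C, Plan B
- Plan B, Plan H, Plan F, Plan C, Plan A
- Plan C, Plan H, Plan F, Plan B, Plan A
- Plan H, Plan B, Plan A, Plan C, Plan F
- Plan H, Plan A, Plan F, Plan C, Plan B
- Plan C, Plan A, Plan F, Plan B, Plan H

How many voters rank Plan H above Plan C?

Ballots ranking Plan H above Plan C: 7.
Ballots ranking Plan C above Plan H: 2.
So 7 of 9 voters prefer Plan H to Plan C.

7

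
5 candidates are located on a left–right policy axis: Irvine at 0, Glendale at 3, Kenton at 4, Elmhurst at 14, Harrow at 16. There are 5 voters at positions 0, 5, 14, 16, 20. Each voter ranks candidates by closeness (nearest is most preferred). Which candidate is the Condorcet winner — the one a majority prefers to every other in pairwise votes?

Elmhurst

With single-peaked preferences on a line, the Condorcet winner is the candidate closest to the median voter.
The median voter (position 14) is closest to Elmhurst at 14.
Check: Elmhurst vs Irvine — voters closer to Elmhurst: 3 of 5.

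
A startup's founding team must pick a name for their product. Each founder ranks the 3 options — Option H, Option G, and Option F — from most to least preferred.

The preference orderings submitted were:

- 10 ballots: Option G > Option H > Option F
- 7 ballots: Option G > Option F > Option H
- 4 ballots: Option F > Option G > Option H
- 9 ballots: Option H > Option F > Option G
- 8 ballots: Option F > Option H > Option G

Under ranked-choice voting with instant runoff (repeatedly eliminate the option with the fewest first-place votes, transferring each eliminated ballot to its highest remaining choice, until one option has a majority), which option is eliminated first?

Round 1: Option G 17, Option F 12, Option H 9. Option H has the fewest and is eliminated.
Round 2: Option F 21, Option G 17. Option F has a majority.

Option H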